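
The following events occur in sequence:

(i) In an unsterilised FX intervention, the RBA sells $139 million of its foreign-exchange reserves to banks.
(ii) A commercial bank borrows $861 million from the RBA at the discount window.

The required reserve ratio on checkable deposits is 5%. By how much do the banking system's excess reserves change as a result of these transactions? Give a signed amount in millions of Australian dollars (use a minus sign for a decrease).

+$722 million

FX sale $139 million: reserves −$139M, deposits 0.
Discount-window loan $861 million: reserves +$861M, deposits 0.
Totals: Δreserves = +$722M, Δdeposits = 0.
Δrequired reserves = 5% × 0 = 0.
Δexcess reserves = Δreserves − Δrequired = +$722M − (0) = +$722 million.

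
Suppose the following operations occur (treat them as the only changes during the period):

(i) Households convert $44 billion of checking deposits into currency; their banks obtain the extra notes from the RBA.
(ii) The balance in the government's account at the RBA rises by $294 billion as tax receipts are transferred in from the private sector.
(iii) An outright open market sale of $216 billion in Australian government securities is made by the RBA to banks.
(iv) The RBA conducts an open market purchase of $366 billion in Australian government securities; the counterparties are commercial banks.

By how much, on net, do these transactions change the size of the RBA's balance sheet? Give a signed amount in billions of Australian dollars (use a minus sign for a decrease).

+$150 billion

Currency withdrawal $44 billion: only the composition of liabilities changes → 0.
Government account inflow $294 billion: only the composition of liabilities changes → 0.
OMO sale (to banks) $216 billion: an RBA asset is shed → −$216B.
OMO purchase (from banks) $366 billion: an RBA asset is acquired → +$366B.
Net: 0 + 0 − 216 + 366 = +$150 billion.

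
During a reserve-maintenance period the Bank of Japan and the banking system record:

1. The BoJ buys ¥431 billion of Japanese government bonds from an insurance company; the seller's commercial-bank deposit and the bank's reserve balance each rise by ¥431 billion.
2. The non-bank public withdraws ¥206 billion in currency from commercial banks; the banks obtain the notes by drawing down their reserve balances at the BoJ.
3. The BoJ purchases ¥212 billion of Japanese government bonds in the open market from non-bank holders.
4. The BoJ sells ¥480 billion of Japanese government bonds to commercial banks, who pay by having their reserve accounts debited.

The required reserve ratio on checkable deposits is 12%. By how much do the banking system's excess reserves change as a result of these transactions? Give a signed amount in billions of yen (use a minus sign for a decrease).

-¥95.44 billion

Asset purchase (from non-banks) ¥431 billion: reserves +¥431B, deposits +¥431B.
Currency withdrawal ¥206 billion: reserves −¥206B, deposits −¥206B.
Asset purchase (from non-banks) ¥212 billion: reserves +¥212B, deposits +¥212B.
OMO sale (to banks) ¥480 billion: reserves −¥480B, deposits 0.
Totals: Δreserves = −¥43B, Δdeposits = +¥437B.
Δrequired reserves = 12% × +¥437B = +¥52.44B.
Δexcess reserves = Δreserves − Δrequired = −¥43B − (+¥52.44B) = -¥95.44 billion.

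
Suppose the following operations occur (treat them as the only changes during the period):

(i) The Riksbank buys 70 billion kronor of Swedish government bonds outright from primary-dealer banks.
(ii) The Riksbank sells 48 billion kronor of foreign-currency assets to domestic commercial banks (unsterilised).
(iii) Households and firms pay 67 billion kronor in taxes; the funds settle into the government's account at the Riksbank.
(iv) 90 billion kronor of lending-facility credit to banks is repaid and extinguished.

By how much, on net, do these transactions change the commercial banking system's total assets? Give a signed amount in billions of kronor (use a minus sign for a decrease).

OMO purchase (from banks) 70 billion kronor: just an asset swap on bank balance sheets → 0.
FX sale 48 billion kronor: just an asset swap on bank balance sheets → 0.
Government account inflow 67 billion kronor: bank balance sheets shrink → −67B.
Discount-window repayment 90 billion kronor: bank balance sheets shrink → −90B.
Net: 0 + 0 − 67 − 90 = -157 billion.

-157 billion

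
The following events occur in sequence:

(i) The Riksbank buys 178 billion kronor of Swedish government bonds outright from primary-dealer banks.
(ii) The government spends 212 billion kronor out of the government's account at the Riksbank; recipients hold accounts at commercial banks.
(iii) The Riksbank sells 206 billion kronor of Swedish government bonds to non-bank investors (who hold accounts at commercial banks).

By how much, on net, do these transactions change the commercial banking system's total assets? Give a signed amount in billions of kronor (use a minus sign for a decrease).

+6 billion

Riksbank balance sheet:
  Assets:      Securities −28B
  Liabilities: Bank reserves +184B, Government deposits −212B
Commercial banking system:
  Assets:      Reserves at CB +184B, Securities −178B
  Liabilities: Checkable deposits +6B
Change in total bank assets = +6 billion.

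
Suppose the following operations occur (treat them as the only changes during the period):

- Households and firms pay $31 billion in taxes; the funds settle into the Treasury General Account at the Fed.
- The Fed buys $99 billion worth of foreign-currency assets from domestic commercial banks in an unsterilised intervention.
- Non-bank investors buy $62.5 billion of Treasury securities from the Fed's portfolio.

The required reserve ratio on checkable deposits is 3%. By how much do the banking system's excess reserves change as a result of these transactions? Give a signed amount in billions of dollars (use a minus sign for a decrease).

+$8.305 billion

Government account inflow $31 billion: reserves −$31B, deposits −$31B.
FX purchase $99 billion: reserves +$99B, deposits 0.
Asset sale (to non-banks) $62.5 billion: reserves −$62.5B, deposits −$62.5B.
Totals: Δreserves = +$5.5B, Δdeposits = −$93.5B.
Δrequired reserves = 3% × −$93.5B = −$2.805B.
Δexcess reserves = Δreserves − Δrequired = +$5.5B − (−$2.805B) = +$8.305 billion.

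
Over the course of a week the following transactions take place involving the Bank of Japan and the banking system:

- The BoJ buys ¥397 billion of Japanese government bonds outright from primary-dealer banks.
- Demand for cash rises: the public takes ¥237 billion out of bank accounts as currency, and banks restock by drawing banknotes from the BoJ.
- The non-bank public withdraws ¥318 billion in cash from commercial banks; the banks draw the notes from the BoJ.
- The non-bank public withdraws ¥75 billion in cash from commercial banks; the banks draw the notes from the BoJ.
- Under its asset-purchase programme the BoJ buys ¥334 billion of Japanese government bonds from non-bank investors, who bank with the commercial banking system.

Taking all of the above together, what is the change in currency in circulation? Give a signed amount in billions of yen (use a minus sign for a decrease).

OMO purchase (from banks) ¥397 billion: no currency enters or leaves circulation → 0.
Currency withdrawal ¥237 billion: notes leave the central bank → +¥237B.
Currency withdrawal ¥318 billion: notes leave the central bank → +¥318B.
Currency withdrawal ¥75 billion: notes leave the central bank → +¥75B.
Asset purchase (from non-banks) ¥334 billion: no currency enters or leaves circulation → 0.
Net: 0 + 237 + 318 + 75 + 0 = +¥630 billion.

+¥630 billion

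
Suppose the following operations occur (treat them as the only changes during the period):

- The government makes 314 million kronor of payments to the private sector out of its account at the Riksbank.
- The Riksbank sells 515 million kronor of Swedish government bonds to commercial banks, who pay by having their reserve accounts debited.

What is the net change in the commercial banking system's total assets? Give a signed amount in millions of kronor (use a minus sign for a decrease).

Government spending 314 million kronor: bank balance sheets expand → +314M.
OMO sale (to banks) 515 million kronor: just an asset swap on bank balance sheets → 0.
Net: 314 + 0 = +314 million.

+314 million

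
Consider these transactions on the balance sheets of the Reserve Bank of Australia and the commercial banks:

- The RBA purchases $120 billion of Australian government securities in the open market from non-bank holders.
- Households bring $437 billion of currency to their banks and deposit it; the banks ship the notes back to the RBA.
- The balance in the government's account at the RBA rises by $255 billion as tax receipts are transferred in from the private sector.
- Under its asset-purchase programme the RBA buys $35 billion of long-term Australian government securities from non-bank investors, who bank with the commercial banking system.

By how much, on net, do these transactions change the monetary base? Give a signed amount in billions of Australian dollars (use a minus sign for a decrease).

-$100 billion

Asset purchase (from non-banks) $120 billion: RBA balance sheet expands → +$120B.
Currency deposit $437 billion: just a shift between currency and reserves — both are base money → 0.
Government account inflow $255 billion: reserves shift to a non-base liability → −$255B.
Asset purchase (from non-banks) $35 billion: RBA balance sheet expands → +$35B.
Net: 120 + 0 − 255 + 35 = -$100 billion.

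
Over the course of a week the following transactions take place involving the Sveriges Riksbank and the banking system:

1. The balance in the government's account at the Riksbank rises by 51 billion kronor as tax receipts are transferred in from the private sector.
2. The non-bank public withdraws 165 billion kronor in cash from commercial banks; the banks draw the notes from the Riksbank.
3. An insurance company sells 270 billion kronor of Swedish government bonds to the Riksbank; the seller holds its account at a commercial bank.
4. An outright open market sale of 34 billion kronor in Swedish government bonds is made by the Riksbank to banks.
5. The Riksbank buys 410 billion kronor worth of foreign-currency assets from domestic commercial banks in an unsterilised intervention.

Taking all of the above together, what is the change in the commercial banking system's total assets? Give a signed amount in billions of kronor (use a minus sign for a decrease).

+54 billion

Riksbank balance sheet:
  Assets:      Securities +236B, Foreign assets +410B
  Liabilities: Bank reserves +430B, Currency in circulation +165B, Government deposits +51B
Commercial banking system:
  Assets:      Reserves at CB +430B, Securities +34B, Foreign assets −410B
  Liabilities: Checkable deposits +54B
Change in total bank assets = +54 billion.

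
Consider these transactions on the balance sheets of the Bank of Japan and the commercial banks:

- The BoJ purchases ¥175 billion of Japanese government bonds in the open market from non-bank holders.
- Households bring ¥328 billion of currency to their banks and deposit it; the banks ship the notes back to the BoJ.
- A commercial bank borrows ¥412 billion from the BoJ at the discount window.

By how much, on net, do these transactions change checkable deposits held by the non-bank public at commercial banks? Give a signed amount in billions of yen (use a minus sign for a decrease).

Asset purchase (from non-banks) ¥175 billion: non-bank counterparties' bank balances rise → +¥175B.
Currency deposit ¥328 billion: non-bank counterparties' bank balances rise → +¥328B.
Discount-window loan ¥412 billion: the counterparty is a bank, so public deposits are unchanged → 0.
Net: 175 + 328 + 0 = +¥503 billion.

+¥503 billion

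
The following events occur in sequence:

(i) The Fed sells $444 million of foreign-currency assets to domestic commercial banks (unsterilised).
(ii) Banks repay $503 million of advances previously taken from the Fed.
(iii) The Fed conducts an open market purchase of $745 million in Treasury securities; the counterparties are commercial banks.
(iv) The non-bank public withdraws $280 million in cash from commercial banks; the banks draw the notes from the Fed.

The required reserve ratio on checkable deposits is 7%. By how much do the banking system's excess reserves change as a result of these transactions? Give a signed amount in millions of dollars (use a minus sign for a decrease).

-$462.4 million

FX sale $444 million: reserves −$444M, deposits 0.
Discount-window repayment $503 million: reserves −$503M, deposits 0.
OMO purchase (from banks) $745 million: reserves +$745M, deposits 0.
Currency withdrawal $280 million: reserves −$280M, deposits −$280M.
Totals: Δreserves = −$482M, Δdeposits = −$280M.
Δrequired reserves = 7% × −$280M = −$19.6M.
Δexcess reserves = Δreserves − Δrequired = −$482M − (−$19.6M) = -$462.4 million.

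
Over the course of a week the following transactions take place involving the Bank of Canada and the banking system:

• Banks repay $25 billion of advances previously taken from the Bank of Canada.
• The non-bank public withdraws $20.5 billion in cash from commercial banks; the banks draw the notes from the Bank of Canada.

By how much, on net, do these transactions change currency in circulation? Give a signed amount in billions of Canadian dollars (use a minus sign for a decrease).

+$20.5 billion

Bank of Canada balance sheet:
  Assets:      Loans to banks −$25B
  Liabilities: Bank reserves −$45.5B, Currency in circulation +$20.5B
So the change in currency in circulation is +$20.5 billion.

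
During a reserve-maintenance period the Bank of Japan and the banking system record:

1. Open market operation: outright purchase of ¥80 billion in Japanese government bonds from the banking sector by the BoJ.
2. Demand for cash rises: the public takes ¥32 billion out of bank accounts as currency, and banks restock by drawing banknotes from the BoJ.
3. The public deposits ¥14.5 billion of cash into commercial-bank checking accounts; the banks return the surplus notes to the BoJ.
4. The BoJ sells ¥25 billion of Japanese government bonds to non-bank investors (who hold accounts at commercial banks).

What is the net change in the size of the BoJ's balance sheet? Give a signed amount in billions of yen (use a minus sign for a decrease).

BoJ balance sheet:
  Assets:      Securities +¥55B
  Liabilities: Bank reserves +¥37.5B, Currency in circulation +¥17.5B
Commercial banking system:
  Assets:      Reserves at CB +¥37.5B, Securities −¥80B
  Liabilities: Checkable deposits −¥42.5B
Change in total BoJ assets = +¥55 billion.

+¥55 billion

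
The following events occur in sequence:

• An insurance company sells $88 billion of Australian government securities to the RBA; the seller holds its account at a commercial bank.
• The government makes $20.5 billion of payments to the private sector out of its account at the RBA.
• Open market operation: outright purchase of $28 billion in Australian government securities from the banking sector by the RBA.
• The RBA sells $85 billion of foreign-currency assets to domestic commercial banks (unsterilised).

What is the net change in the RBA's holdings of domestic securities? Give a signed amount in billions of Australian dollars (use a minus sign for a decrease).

+$116 billion

RBA balance sheet:
  Assets:      Securities +$116B, Foreign assets −$85B
  Liabilities: Bank reserves +$51.5B, Government deposits −$20.5B
Commercial banking system:
  Assets:      Reserves at CB +$51.5B, Securities −$28B, Foreign assets +$85B
  Liabilities: Checkable deposits +$108.5B
So the change in the RBA's holdings of domestic securities is +$116 billion.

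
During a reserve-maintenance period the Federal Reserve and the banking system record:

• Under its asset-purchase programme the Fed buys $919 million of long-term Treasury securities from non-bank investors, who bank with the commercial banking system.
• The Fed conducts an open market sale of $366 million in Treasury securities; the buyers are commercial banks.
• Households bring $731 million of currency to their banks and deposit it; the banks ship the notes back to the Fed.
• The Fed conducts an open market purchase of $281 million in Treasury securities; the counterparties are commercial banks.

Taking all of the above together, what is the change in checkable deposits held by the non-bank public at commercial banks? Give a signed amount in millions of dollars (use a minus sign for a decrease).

+$1650 million

Asset purchase (from non-banks) $919 million: non-bank counterparties' bank balances rise → +$919M.
OMO sale (to banks) $366 million: the counterparty is a bank, so public deposits are unchanged → 0.
Currency deposit $731 million: non-bank counterparties' bank balances rise → +$731M.
OMO purchase (from banks) $281 million: the counterparty is a bank, so public deposits are unchanged → 0.
Net: 919 + 0 + 731 + 0 = +$1650 million.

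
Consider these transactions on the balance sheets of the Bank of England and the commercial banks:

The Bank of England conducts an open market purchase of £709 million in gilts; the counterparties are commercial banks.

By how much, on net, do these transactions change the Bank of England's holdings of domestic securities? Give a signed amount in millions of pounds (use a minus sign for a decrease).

+£709 million

Bank of England balance sheet:
  Assets:      Securities +£709M
  Liabilities: Bank reserves +£709M
So the change in the Bank of England's holdings of domestic securities is +£709 million.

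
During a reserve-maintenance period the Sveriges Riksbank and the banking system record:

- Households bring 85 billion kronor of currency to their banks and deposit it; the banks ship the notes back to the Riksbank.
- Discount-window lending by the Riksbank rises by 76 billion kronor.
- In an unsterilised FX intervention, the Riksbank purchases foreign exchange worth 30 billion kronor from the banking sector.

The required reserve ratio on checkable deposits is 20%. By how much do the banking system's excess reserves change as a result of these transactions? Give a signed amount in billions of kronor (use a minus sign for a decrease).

+174 billion

Currency deposit 85 billion kronor: reserves +85B, deposits +85B.
Discount-window loan 76 billion kronor: reserves +76B, deposits 0.
FX purchase 30 billion kronor: reserves +30B, deposits 0.
Totals: Δreserves = +191B, Δdeposits = +85B.
Δrequired reserves = 20% × +85B = +17B.
Δexcess reserves = Δreserves − Δrequired = +191B − (+17B) = +174 billion.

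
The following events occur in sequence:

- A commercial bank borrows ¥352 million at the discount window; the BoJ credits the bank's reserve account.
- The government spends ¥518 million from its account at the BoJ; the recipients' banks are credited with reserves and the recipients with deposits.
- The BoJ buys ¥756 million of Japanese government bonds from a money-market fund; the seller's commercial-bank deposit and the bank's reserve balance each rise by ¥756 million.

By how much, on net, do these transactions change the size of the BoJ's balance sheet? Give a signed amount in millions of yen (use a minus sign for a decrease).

+¥1108 million

BoJ balance sheet:
  Assets:      Securities +¥756M, Loans to banks +¥352M
  Liabilities: Bank reserves +¥1626M, Government deposits −¥518M
Commercial banking system:
  Assets:      Reserves at CB +¥1626M
  Liabilities: Checkable deposits +¥1274M, Borrowings from CB +¥352M
Change in total BoJ assets = +¥1108 million.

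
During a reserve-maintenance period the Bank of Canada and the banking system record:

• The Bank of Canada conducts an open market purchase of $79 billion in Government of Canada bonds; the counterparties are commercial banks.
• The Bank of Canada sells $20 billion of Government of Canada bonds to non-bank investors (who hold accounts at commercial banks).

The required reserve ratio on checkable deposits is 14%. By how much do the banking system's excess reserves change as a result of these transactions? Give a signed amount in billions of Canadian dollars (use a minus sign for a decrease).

OMO purchase (from banks) $79 billion: reserves +$79B, deposits 0.
Asset sale (to non-banks) $20 billion: reserves −$20B, deposits −$20B.
Totals: Δreserves = +$59B, Δdeposits = −$20B.
Δrequired reserves = 14% × −$20B = −$2.8B.
Δexcess reserves = Δreserves − Δrequired = +$59B − (−$2.8B) = +$61.8 billion.

+$61.8 billion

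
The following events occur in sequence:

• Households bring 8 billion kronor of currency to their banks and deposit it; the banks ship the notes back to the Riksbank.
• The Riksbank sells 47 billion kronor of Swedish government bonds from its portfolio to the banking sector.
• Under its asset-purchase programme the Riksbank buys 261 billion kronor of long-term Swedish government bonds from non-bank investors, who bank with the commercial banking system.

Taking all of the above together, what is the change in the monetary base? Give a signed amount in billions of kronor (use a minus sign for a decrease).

Currency deposit 8 billion kronor: just a shift between currency and reserves — both are base money → 0.
OMO sale (to banks) 47 billion kronor: Riksbank balance sheet contracts → −47B.
Asset purchase (from non-banks) 261 billion kronor: Riksbank balance sheet expands → +261B.
Net: 0 − 47 + 261 = +214 billion.

+214 billion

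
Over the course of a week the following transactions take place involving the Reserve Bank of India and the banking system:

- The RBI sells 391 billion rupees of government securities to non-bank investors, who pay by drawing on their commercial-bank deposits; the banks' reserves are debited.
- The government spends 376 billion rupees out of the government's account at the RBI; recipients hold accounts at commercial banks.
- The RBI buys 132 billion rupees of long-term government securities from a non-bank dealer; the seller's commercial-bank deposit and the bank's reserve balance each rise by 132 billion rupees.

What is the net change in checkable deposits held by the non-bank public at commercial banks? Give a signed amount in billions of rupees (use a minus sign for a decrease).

+117 billion

RBI balance sheet:
  Assets:      Securities −259B
  Liabilities: Bank reserves +117B, Government deposits −376B
Commercial banking system:
  Assets:      Reserves at CB +117B
  Liabilities: Checkable deposits +117B
So the change in checkable deposits held by the non-bank public at commercial banks is +117 billion.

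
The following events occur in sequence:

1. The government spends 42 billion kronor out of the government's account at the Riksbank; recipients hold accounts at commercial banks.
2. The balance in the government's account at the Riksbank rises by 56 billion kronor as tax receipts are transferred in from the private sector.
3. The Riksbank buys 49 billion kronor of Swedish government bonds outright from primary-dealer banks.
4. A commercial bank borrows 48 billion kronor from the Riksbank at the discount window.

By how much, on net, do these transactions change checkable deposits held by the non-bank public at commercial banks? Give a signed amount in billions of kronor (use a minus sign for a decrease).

Government spending 42 billion kronor: non-bank counterparties' bank balances rise → +42B.
Government account inflow 56 billion kronor: non-bank counterparties' bank balances fall → −56B.
OMO purchase (from banks) 49 billion kronor: the counterparty is a bank, so public deposits are unchanged → 0.
Discount-window loan 48 billion kronor: the counterparty is a bank, so public deposits are unchanged → 0.
Net: 42 − 56 + 0 + 0 = -14 billion.

-14 billion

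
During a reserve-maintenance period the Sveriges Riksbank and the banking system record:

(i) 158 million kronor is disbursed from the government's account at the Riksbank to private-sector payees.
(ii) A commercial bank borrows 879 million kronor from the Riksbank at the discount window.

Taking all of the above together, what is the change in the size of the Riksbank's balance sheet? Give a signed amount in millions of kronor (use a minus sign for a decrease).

Riksbank balance sheet:
  Assets:      Loans to banks +879M
  Liabilities: Bank reserves +1037M, Government deposits −158M
Change in total Riksbank assets = +879 million.

+879 million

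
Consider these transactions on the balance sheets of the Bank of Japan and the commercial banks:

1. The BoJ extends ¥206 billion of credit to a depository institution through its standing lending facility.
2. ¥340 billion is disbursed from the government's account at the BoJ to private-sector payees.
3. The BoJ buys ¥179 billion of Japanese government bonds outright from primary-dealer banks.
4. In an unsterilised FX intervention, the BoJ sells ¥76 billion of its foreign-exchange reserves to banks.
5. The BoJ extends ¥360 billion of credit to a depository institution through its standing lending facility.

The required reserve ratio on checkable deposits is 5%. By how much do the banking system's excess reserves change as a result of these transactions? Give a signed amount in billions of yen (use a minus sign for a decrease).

Discount-window loan ¥206 billion: reserves +¥206B, deposits 0.
Government spending ¥340 billion: reserves +¥340B, deposits +¥340B.
OMO purchase (from banks) ¥179 billion: reserves +¥179B, deposits 0.
FX sale ¥76 billion: reserves −¥76B, deposits 0.
Discount-window loan ¥360 billion: reserves +¥360B, deposits 0.
Totals: Δreserves = +¥1009B, Δdeposits = +¥340B.
Δrequired reserves = 5% × +¥340B = +¥17B.
Δexcess reserves = Δreserves − Δrequired = +¥1009B − (+¥17B) = +¥992 billion.

+¥992 billion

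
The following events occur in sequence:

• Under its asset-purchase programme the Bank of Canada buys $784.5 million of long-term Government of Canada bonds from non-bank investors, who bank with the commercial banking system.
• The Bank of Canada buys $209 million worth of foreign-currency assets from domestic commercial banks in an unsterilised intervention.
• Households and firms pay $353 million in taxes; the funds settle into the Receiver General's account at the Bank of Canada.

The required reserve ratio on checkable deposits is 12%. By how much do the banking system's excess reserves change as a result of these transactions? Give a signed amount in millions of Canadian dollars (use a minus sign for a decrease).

Asset purchase (from non-banks) $784.5 million: reserves +$784.5M, deposits +$784.5M.
FX purchase $209 million: reserves +$209M, deposits 0.
Government account inflow $353 million: reserves −$353M, deposits −$353M.
Totals: Δreserves = +$640.5M, Δdeposits = +$431.5M.
Δrequired reserves = 12% × +$431.5M = +$51.78M.
Δexcess reserves = Δreserves − Δrequired = +$640.5M − (+$51.78M) = +$588.72 million.

+$588.72 million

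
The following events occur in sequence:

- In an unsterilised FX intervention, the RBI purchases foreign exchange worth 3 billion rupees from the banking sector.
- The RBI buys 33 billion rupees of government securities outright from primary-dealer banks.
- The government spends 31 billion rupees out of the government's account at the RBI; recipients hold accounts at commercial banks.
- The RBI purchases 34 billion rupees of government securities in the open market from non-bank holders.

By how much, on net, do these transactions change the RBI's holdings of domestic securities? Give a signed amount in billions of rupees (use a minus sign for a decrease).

+67 billion

RBI balance sheet:
  Assets:      Securities +67B, Foreign assets +3B
  Liabilities: Bank reserves +101B, Government deposits −31B
Commercial banking system:
  Assets:      Reserves at CB +101B, Securities −33B, Foreign assets −3B
  Liabilities: Checkable deposits +65B
So the change in the RBI's holdings of domestic securities is +67 billion.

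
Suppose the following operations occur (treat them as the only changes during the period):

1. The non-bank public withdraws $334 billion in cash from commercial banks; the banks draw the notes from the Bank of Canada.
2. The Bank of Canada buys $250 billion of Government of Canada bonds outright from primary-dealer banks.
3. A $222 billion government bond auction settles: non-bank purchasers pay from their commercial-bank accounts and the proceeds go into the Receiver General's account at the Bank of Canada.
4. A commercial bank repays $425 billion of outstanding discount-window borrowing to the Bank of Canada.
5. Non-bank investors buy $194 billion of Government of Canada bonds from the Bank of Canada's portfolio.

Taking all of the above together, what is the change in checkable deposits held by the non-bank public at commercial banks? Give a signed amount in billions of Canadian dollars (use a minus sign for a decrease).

Currency withdrawal $334 billion: non-bank counterparties' bank balances fall → −$334B.
OMO purchase (from banks) $250 billion: the counterparty is a bank, so public deposits are unchanged → 0.
Government account inflow $222 billion: non-bank counterparties' bank balances fall → −$222B.
Discount-window repayment $425 billion: the counterparty is a bank, so public deposits are unchanged → 0.
Asset sale (to non-banks) $194 billion: non-bank counterparties' bank balances fall → −$194B.
Net: −334 + 0 − 222 + 0 − 194 = -$750 billion.

-$750 billion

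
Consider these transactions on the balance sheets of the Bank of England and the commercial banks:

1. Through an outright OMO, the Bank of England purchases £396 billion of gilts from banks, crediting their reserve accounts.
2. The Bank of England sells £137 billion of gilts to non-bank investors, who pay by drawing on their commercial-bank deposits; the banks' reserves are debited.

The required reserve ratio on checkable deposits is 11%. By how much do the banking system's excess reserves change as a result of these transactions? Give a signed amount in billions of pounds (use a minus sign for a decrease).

+£274.07 billion

OMO purchase (from banks) £396 billion: reserves +£396B, deposits 0.
Asset sale (to non-banks) £137 billion: reserves −£137B, deposits −£137B.
Totals: Δreserves = +£259B, Δdeposits = −£137B.
Δrequired reserves = 11% × −£137B = −£15.07B.
Δexcess reserves = Δreserves − Δrequired = +£259B − (−£15.07B) = +£274.07 billion.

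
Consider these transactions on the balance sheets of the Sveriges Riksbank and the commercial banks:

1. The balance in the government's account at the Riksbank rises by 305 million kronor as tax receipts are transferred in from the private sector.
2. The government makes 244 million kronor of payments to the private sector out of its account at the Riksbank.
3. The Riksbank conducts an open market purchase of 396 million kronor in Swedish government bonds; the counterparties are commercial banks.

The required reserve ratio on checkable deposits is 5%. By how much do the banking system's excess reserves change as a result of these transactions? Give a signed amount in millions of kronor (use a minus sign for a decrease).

+338.05 million

Government account inflow 305 million kronor: reserves −305M, deposits −305M.
Government spending 244 million kronor: reserves +244M, deposits +244M.
OMO purchase (from banks) 396 million kronor: reserves +396M, deposits 0.
Totals: Δreserves = +335M, Δdeposits = −61M.
Δrequired reserves = 5% × −61M = −3.05M.
Δexcess reserves = Δreserves − Δrequired = +335M − (−3.05M) = +338.05 million.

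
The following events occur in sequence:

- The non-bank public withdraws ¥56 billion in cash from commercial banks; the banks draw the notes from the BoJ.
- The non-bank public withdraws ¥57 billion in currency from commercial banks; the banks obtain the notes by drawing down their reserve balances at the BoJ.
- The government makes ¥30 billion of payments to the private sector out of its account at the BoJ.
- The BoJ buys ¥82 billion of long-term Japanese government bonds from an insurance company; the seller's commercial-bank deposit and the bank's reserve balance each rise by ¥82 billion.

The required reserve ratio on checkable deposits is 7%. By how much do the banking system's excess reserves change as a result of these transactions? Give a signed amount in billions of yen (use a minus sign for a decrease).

-¥0.93 billion

Currency withdrawal ¥56 billion: reserves −¥56B, deposits −¥56B.
Currency withdrawal ¥57 billion: reserves −¥57B, deposits −¥57B.
Government spending ¥30 billion: reserves +¥30B, deposits +¥30B.
Asset purchase (from non-banks) ¥82 billion: reserves +¥82B, deposits +¥82B.
Totals: Δreserves = −¥1B, Δdeposits = −¥1B.
Δrequired reserves = 7% × −¥1B = −¥0.07B.
Δexcess reserves = Δreserves − Δrequired = −¥1B − (−¥0.07B) = -¥0.93 billion.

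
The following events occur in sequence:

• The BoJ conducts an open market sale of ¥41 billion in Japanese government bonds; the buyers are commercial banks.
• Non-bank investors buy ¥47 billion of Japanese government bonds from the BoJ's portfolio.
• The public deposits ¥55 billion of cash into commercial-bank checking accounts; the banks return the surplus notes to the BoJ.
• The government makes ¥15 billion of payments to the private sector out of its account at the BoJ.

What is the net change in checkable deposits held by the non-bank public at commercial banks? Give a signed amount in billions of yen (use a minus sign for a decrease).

OMO sale (to banks) ¥41 billion: the counterparty is a bank, so public deposits are unchanged → 0.
Asset sale (to non-banks) ¥47 billion: non-bank counterparties' bank balances fall → −¥47B.
Currency deposit ¥55 billion: non-bank counterparties' bank balances rise → +¥55B.
Government spending ¥15 billion: non-bank counterparties' bank balances rise → +¥15B.
Net: 0 − 47 + 55 + 15 = +¥23 billion.

+¥23 billion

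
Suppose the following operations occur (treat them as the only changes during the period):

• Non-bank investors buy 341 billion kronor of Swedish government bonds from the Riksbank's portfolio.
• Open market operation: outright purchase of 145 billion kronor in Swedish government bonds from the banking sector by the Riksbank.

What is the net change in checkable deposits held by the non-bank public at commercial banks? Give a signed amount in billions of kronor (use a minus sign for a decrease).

Asset sale (to non-banks) 341 billion kronor: non-bank counterparties' bank balances fall → −341B.
OMO purchase (from banks) 145 billion kronor: the counterparty is a bank, so public deposits are unchanged → 0.
Net: −341 + 0 = -341 billion.

-341 billion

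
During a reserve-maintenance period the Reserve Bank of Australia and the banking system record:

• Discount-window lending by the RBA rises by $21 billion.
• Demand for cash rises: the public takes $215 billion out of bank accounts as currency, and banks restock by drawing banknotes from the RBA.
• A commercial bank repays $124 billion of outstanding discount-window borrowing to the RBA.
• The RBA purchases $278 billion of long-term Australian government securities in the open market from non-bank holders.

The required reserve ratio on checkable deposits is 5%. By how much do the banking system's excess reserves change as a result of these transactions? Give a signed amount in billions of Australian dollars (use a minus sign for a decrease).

Discount-window loan $21 billion: reserves +$21B, deposits 0.
Currency withdrawal $215 billion: reserves −$215B, deposits −$215B.
Discount-window repayment $124 billion: reserves −$124B, deposits 0.
Asset purchase (from non-banks) $278 billion: reserves +$278B, deposits +$278B.
Totals: Δreserves = −$40B, Δdeposits = +$63B.
Δrequired reserves = 5% × +$63B = +$3.15B.
Δexcess reserves = Δreserves − Δrequired = −$40B − (+$3.15B) = -$43.15 billion.

-$43.15 billion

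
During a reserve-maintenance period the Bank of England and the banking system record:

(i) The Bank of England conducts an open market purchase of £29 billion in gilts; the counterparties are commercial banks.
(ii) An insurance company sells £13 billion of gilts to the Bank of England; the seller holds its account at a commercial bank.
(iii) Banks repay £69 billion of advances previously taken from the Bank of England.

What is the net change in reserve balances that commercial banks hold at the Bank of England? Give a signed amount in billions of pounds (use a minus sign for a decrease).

-£27 billion

Bank of England balance sheet:
  Assets:      Securities +£42B, Loans to banks −£69B
  Liabilities: Bank reserves −£27B
Commercial banking system:
  Assets:      Reserves at CB −£27B, Securities −£29B
  Liabilities: Checkable deposits +£13B, Borrowings from CB −£69B
So the change in reserve balances that commercial banks hold at the Bank of England is -£27 billion.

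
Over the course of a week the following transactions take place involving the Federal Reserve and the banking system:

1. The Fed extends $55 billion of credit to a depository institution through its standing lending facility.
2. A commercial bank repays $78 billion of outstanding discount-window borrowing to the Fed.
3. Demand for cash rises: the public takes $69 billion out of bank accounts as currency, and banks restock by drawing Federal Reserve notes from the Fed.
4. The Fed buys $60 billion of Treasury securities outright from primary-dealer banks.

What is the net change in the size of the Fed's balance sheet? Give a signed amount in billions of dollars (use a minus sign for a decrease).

+$37 billion

Fed balance sheet:
  Assets:      Securities +$60B, Loans to banks −$23B
  Liabilities: Bank reserves −$32B, Currency in circulation +$69B
Change in total Fed assets = +$37 billion.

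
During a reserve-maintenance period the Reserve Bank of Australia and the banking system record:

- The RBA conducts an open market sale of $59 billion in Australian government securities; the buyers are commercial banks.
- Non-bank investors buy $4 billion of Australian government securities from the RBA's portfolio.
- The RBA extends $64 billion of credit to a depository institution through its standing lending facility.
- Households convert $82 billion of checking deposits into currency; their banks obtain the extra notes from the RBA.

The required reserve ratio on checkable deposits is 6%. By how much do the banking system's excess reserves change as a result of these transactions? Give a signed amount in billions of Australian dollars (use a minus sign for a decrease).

-$75.84 billion

OMO sale (to banks) $59 billion: reserves −$59B, deposits 0.
Asset sale (to non-banks) $4 billion: reserves −$4B, deposits −$4B.
Discount-window loan $64 billion: reserves +$64B, deposits 0.
Currency withdrawal $82 billion: reserves −$82B, deposits −$82B.
Totals: Δreserves = −$81B, Δdeposits = −$86B.
Δrequired reserves = 6% × −$86B = −$5.16B.
Δexcess reserves = Δreserves − Δrequired = −$81B − (−$5.16B) = -$75.84 billion.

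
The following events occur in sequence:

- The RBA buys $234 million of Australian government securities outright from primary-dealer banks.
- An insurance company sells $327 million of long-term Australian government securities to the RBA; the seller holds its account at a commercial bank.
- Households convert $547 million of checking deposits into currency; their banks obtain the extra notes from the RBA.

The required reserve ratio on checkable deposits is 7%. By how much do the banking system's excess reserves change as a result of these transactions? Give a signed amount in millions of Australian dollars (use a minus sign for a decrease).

OMO purchase (from banks) $234 million: reserves +$234M, deposits 0.
Asset purchase (from non-banks) $327 million: reserves +$327M, deposits +$327M.
Currency withdrawal $547 million: reserves −$547M, deposits −$547M.
Totals: Δreserves = +$14M, Δdeposits = −$220M.
Δrequired reserves = 7% × −$220M = −$15.4M.
Δexcess reserves = Δreserves − Δrequired = +$14M − (−$15.4M) = +$29.4 million.

+$29.4 million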